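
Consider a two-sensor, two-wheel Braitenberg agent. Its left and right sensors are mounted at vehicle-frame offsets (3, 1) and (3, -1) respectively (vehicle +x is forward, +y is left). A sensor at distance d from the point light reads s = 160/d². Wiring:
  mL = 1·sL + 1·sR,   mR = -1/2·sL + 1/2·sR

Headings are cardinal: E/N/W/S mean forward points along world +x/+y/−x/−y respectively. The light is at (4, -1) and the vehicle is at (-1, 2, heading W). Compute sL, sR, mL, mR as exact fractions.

40/17 2 74/17 -3/17

left sensor world pos  = (-4, 1); dL² = 68
right sensor world pos = (-4, 3); dR² = 80
sL = 160/68 = 40/17
sR = 160/80 = 2
mL = 1·sL + 1·sR = 74/17
mR = -1/2·sL + 1/2·sR = -3/17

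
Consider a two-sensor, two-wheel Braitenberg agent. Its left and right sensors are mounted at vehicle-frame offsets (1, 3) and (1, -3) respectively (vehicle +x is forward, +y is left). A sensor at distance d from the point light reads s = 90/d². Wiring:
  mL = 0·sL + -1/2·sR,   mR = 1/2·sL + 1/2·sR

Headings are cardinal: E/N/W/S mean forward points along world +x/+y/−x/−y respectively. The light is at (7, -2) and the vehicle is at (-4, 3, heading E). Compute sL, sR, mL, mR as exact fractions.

45/82 45/52 -45/104 3015/4264

left sensor world pos  = (-3, 6); dL² = 164
right sensor world pos = (-3, 0); dR² = 104
sL = 90/164 = 45/82
sR = 90/104 = 45/52
mL = 0·sL + -1/2·sR = -45/104
mR = 1/2·sL + 1/2·sR = 3015/4264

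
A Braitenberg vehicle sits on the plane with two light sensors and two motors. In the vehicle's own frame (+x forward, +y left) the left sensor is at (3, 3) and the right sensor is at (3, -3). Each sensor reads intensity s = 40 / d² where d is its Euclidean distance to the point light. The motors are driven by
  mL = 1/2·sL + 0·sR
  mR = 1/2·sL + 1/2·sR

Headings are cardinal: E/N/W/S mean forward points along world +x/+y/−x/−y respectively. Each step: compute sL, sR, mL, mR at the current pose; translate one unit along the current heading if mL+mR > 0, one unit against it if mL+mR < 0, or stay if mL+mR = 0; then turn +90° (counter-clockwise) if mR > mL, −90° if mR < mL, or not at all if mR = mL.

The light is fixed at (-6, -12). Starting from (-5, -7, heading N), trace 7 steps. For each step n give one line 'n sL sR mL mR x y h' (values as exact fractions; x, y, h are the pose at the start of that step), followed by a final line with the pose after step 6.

0 10/17 1/2 5/17 37/68 -5 -7 N
1 40/13 8/17 20/13 392/221 -5 -6 W
2 20/9 20/9 10/9 20/9 -6 -6 S
3 40/73 40/13 20/73 1720/949 -6 -7 E
4 10/17 1/2 5/17 37/68 -5 -7 N
5 40/13 8/17 20/13 392/221 -5 -6 W
6 20/9 20/9 10/9 20/9 -6 -6 S
final -6 -7 E

n=0: pose=(-5,-7,N); sL=10/17, sR=1/2; mL=5/17, mR=37/68; mL+mR=57/68 → advance +1; mR−mL=1/4 → turn +1·90°
n=1: pose=(-5,-6,W); sL=40/13, sR=8/17; mL=20/13, mR=392/221; mL+mR=732/221 → advance +1; mR−mL=4/17 → turn +1·90°
n=2: pose=(-6,-6,S); sL=20/9, sR=20/9; mL=10/9, mR=20/9; mL+mR=10/3 → advance +1; mR−mL=10/9 → turn +1·90°
n=3: pose=(-6,-7,E); sL=40/73, sR=40/13; mL=20/73, mR=1720/949; mL+mR=1980/949 → advance +1; mR−mL=20/13 → turn +1·90°
n=4: pose=(-5,-7,N); sL=10/17, sR=1/2; mL=5/17, mR=37/68; mL+mR=57/68 → advance +1; mR−mL=1/4 → turn +1·90°
n=5: pose=(-5,-6,W); sL=40/13, sR=8/17; mL=20/13, mR=392/221; mL+mR=732/221 → advance +1; mR−mL=4/17 → turn +1·90°
n=6: pose=(-6,-6,S); sL=20/9, sR=20/9; mL=10/9, mR=20/9; mL+mR=10/3 → advance +1; mR−mL=10/9 → turn +1·90°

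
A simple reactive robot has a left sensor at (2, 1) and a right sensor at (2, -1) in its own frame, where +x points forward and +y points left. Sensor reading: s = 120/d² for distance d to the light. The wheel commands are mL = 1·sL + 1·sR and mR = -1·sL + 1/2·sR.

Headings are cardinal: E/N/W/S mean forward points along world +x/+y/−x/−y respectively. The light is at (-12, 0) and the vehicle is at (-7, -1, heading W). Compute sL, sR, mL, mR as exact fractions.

left sensor world pos  = (-9, -2); dL² = 13
right sensor world pos = (-9, 0); dR² = 9
sL = 120/13 = 120/13
sR = 120/9 = 40/3
mL = 1·sL + 1·sR = 880/39
mR = -1·sL + 1/2·sR = -100/39

120/13 40/3 880/39 -100/39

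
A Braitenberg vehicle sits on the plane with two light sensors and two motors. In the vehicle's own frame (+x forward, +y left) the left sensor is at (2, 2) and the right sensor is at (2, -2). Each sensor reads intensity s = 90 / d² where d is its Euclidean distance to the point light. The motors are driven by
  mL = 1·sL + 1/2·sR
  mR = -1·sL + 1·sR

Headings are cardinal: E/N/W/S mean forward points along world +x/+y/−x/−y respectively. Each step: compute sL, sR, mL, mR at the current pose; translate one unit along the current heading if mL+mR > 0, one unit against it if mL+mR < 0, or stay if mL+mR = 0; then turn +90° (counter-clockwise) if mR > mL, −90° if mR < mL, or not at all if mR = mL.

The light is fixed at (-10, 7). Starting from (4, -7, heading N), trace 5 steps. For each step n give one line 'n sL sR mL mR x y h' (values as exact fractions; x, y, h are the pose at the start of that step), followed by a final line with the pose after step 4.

n=0: pose=(4,-7,N); sL=5/16, sR=9/40; mL=17/40, mR=-7/80; mL+mR=27/80 → advance +1; mR−mL=-41/80 → turn -1·90°
n=1: pose=(4,-6,E); sL=90/377, sR=90/481; mL=4635/13949, mR=-720/13949; mL+mR=135/481 → advance +1; mR−mL=-5355/13949 → turn -1·90°
n=2: pose=(5,-6,S); sL=45/257, sR=45/197; mL=29295/101258, mR=2700/50629; mL+mR=135/394 → advance +1; mR−mL=-23895/101258 → turn -1·90°
n=3: pose=(5,-7,W); sL=18/85, sR=90/313; mL=9459/26605, mR=2016/26605; mL+mR=135/313 → advance +1; mR−mL=-7443/26605 → turn -1·90°
n=4: pose=(4,-7,N); sL=5/16, sR=9/40; mL=17/40, mR=-7/80; mL+mR=27/80 → advance +1; mR−mL=-41/80 → turn -1·90°

0 5/16 9/40 17/40 -7/80 4 -7 N
1 90/377 90/481 4635/13949 -720/13949 4 -6 E
2 45/257 45/197 29295/101258 2700/50629 5 -6 S
3 18/85 90/313 9459/26605 2016/26605 5 -7 W
4 5/16 9/40 17/40 -7/80 4 -7 N
final 4 -6 E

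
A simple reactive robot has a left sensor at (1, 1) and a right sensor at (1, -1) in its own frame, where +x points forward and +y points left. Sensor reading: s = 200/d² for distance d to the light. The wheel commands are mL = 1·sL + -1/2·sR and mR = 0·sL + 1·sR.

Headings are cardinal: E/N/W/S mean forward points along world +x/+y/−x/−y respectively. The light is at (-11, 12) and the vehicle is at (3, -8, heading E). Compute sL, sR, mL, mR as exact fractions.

left sensor world pos  = (4, -7); dL² = 586
right sensor world pos = (4, -9); dR² = 666
sL = 200/586 = 100/293
sR = 200/666 = 100/333
mL = 1·sL + -1/2·sR = 18650/97569
mR = 0·sL + 1·sR = 100/333

100/293 100/333 18650/97569 100/333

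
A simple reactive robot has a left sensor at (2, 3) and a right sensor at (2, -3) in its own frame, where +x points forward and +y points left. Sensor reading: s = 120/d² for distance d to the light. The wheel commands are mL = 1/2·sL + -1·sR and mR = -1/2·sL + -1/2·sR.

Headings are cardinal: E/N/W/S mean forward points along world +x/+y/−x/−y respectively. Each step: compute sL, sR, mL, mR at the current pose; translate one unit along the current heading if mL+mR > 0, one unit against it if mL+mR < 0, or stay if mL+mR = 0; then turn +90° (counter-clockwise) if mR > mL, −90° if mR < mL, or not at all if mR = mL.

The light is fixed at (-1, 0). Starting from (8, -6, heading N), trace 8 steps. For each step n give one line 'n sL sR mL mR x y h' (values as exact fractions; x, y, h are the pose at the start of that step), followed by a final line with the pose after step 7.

n=0: pose=(8,-6,N); sL=30/13, sR=3/4; mL=21/52, mR=-159/104; mL+mR=-9/8 → advance -1; mR−mL=-201/104 → turn -1·90°
n=1: pose=(8,-7,E); sL=120/137, sR=120/221; mL=-3180/30277, mR=-21480/30277; mL+mR=-180/221 → advance -1; mR−mL=-18300/30277 → turn -1·90°
n=2: pose=(7,-7,S); sL=60/101, sR=60/53; mL=-4470/5353, mR=-4620/5353; mL+mR=-90/53 → advance -1; mR−mL=-150/5353 → turn -1·90°
n=3: pose=(7,-6,W); sL=40/39, sR=8/3; mL=-28/13, mR=-24/13; mL+mR=-4 → advance -1; mR−mL=4/13 → turn +1·90°
n=4: pose=(8,-6,S); sL=15/26, sR=6/5; mL=-237/260, mR=-231/260; mL+mR=-9/5 → advance -1; mR−mL=3/130 → turn +1·90°
n=5: pose=(8,-5,E); sL=24/25, sR=24/37; mL=-156/925, mR=-744/925; mL+mR=-36/37 → advance -1; mR−mL=-588/925 → turn -1·90°
n=6: pose=(7,-5,S); sL=12/17, sR=60/37; mL=-798/629, mR=-732/629; mL+mR=-90/37 → advance -1; mR−mL=66/629 → turn +1·90°
n=7: pose=(7,-4,E); sL=120/101, sR=120/149; mL=-3180/15049, mR=-15000/15049; mL+mR=-180/149 → advance -1; mR−mL=-11820/15049 → turn -1·90°

0 30/13 3/4 21/52 -159/104 8 -6 N
1 120/137 120/221 -3180/30277 -21480/30277 8 -7 E
2 60/101 60/53 -4470/5353 -4620/5353 7 -7 S
3 40/39 8/3 -28/13 -24/13 7 -6 W
4 15/26 6/5 -237/260 -231/260 8 -6 S
5 24/25 24/37 -156/925 -744/925 8 -5 E
6 12/17 60/37 -798/629 -732/629 7 -5 S
7 120/101 120/149 -3180/15049 -15000/15049 7 -4 E
final 6 -4 S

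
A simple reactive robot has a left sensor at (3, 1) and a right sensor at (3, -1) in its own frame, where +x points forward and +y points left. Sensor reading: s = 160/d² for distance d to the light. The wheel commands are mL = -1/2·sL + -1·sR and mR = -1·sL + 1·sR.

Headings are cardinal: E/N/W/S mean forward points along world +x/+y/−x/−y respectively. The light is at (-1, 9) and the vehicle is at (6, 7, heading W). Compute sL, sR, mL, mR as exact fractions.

left sensor world pos  = (3, 6); dL² = 25
right sensor world pos = (3, 8); dR² = 17
sL = 160/25 = 32/5
sR = 160/17 = 160/17
mL = -1/2·sL + -1·sR = -1072/85
mR = -1·sL + 1·sR = 256/85

32/5 160/17 -1072/85 256/85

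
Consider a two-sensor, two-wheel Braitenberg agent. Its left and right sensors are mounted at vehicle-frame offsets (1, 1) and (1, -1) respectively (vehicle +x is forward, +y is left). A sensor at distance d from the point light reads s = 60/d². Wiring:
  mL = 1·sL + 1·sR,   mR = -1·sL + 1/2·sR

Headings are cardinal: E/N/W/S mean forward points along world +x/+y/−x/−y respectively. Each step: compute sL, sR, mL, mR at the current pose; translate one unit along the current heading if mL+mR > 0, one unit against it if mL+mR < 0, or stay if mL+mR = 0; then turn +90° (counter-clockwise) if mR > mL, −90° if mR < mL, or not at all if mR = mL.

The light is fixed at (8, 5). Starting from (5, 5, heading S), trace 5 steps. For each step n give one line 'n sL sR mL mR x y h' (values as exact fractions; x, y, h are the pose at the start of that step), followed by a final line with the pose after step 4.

n=0: pose=(5,5,S); sL=12, sR=60/17; mL=264/17, mR=-174/17; mL+mR=90/17 → advance +1; mR−mL=-438/17 → turn -1·90°
n=1: pose=(5,4,W); sL=3, sR=15/4; mL=27/4, mR=-9/8; mL+mR=45/8 → advance +1; mR−mL=-63/8 → turn -1·90°
n=2: pose=(4,4,N); sL=12/5, sR=20/3; mL=136/15, mR=14/15; mL+mR=10 → advance +1; mR−mL=-122/15 → turn -1·90°
n=3: pose=(4,5,E); sL=6, sR=6; mL=12, mR=-3; mL+mR=9 → advance +1; mR−mL=-15 → turn -1·90°
n=4: pose=(5,5,S); sL=12, sR=60/17; mL=264/17, mR=-174/17; mL+mR=90/17 → advance +1; mR−mL=-438/17 → turn -1·90°

0 12 60/17 264/17 -174/17 5 5 S
1 3 15/4 27/4 -9/8 5 4 W
2 12/5 20/3 136/15 14/15 4 4 N
3 6 6 12 -3 4 5 E
4 12 60/17 264/17 -174/17 5 5 S
final 5 4 W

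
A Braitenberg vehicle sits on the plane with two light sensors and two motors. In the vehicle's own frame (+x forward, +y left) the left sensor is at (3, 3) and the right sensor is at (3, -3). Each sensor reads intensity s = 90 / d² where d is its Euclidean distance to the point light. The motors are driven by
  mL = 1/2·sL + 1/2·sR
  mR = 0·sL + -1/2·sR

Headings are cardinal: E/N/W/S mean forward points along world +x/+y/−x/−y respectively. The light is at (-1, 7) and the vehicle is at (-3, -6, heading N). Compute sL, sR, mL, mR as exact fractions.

18/25 90/101 2034/2525 -45/101

left sensor world pos  = (-6, -3); dL² = 125
right sensor world pos = (0, -3); dR² = 101
sL = 90/125 = 18/25
sR = 90/101 = 90/101
mL = 1/2·sL + 1/2·sR = 2034/2525
mR = 0·sL + -1/2·sR = -45/101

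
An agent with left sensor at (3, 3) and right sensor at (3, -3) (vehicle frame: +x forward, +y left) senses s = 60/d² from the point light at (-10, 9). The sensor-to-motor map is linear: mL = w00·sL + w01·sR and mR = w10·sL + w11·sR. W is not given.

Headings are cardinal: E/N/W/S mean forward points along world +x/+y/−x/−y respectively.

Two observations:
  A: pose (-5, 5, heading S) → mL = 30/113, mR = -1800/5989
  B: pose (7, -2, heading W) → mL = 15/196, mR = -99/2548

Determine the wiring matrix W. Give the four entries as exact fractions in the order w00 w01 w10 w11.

obs A: pose=(-5,5,S) → sL=60/113, sR=60/53, mL=30/113, mR=-1800/5989
obs B: pose=(7,-2,W) → sL=15/98, sR=3/13, mL=15/196, mR=-99/2548
sensor matrix S = [[60/113, 60/53], [15/98, 3/13]]; det S = -193590/3814993
solve [mL_A; mL_B] = S·[w00; w01] and [mR_A; mR_B] = S·[w10; w11]:
  w00 = 1/2, w01 = 0, w10 = 1/2, w11 = -1/2

1/2 0 1/2 -1/2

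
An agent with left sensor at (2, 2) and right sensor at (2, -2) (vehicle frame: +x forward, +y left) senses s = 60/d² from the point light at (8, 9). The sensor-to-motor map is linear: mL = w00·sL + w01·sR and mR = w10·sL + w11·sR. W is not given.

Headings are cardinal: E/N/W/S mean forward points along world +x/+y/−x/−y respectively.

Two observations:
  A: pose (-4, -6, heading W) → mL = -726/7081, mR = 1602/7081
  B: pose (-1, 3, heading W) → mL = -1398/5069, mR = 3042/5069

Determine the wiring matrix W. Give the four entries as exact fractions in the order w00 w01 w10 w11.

obs A: pose=(-4,-6,W) → sL=12/97, sR=12/73, mL=-726/7081, mR=1602/7081
obs B: pose=(-1,3,W) → sL=12/37, sR=60/137, mL=-1398/5069, mR=3042/5069
sensor matrix S = [[12/97, 12/73], [12/37, 60/137]]; det S = 31104/35893589
solve [mL_A; mL_B] = S·[w00; w01] and [mR_A; mR_B] = S·[w10; w11]:
  w00 = 1/2, w01 = -1, w10 = 1/2, w11 = 1

1/2 -1 1/2 1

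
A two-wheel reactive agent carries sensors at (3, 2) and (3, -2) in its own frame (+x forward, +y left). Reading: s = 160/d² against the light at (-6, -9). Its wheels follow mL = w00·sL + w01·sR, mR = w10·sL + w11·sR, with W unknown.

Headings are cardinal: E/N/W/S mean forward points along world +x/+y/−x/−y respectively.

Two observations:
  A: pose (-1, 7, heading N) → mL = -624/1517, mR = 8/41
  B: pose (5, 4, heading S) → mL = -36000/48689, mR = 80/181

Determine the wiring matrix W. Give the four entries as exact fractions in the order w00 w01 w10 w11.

obs A: pose=(-1,7,N) → sL=16/37, sR=16/41, mL=-624/1517, mR=8/41
obs B: pose=(5,4,S) → sL=160/269, sR=160/181, mL=-36000/48689, mR=80/181
sensor matrix S = [[16/37, 16/41], [160/269, 160/181]]; det S = 11089920/73861213
solve [mL_A; mL_B] = S·[w00; w01] and [mR_A; mR_B] = S·[w10; w11]:
  w00 = -1/2, w01 = -1/2, w10 = 0, w11 = 1/2

-1/2 -1/2 0 1/2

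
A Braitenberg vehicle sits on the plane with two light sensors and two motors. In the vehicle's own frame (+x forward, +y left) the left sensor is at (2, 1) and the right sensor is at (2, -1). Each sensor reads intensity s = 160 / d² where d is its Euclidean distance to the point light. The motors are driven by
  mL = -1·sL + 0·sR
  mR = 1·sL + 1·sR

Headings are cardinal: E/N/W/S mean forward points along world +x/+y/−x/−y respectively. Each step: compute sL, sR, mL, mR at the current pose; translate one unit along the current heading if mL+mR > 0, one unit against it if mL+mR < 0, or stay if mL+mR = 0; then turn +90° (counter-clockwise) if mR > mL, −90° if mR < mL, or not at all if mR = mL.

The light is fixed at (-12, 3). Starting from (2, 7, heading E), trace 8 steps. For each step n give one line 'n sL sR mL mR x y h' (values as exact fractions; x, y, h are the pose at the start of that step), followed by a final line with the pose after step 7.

0 160/281 32/53 -160/281 17472/14893 2 7 E
1 20/29 40/73 -20/29 2620/2117 3 7 N
2 32/37 32/41 -32/37 2496/1517 3 8 W
3 80/117 80/89 -80/117 16480/10413 2 8 S
4 160/281 32/53 -160/281 17472/14893 2 7 E
5 20/29 40/73 -20/29 2620/2117 3 7 N
6 32/37 32/41 -32/37 2496/1517 3 8 W
7 80/117 80/89 -80/117 16480/10413 2 8 S
final 2 7 E

n=0: pose=(2,7,E); sL=160/281, sR=32/53; mL=-160/281, mR=17472/14893; mL+mR=32/53 → advance +1; mR−mL=25952/14893 → turn +1·90°
n=1: pose=(3,7,N); sL=20/29, sR=40/73; mL=-20/29, mR=2620/2117; mL+mR=40/73 → advance +1; mR−mL=4080/2117 → turn +1·90°
n=2: pose=(3,8,W); sL=32/37, sR=32/41; mL=-32/37, mR=2496/1517; mL+mR=32/41 → advance +1; mR−mL=3808/1517 → turn +1·90°
n=3: pose=(2,8,S); sL=80/117, sR=80/89; mL=-80/117, mR=16480/10413; mL+mR=80/89 → advance +1; mR−mL=23600/10413 → turn +1·90°
n=4: pose=(2,7,E); sL=160/281, sR=32/53; mL=-160/281, mR=17472/14893; mL+mR=32/53 → advance +1; mR−mL=25952/14893 → turn +1·90°
n=5: pose=(3,7,N); sL=20/29, sR=40/73; mL=-20/29, mR=2620/2117; mL+mR=40/73 → advance +1; mR−mL=4080/2117 → turn +1·90°
n=6: pose=(3,8,W); sL=32/37, sR=32/41; mL=-32/37, mR=2496/1517; mL+mR=32/41 → advance +1; mR−mL=3808/1517 → turn +1·90°
n=7: pose=(2,8,S); sL=80/117, sR=80/89; mL=-80/117, mR=16480/10413; mL+mR=80/89 → advance +1; mR−mL=23600/10413 → turn +1·90°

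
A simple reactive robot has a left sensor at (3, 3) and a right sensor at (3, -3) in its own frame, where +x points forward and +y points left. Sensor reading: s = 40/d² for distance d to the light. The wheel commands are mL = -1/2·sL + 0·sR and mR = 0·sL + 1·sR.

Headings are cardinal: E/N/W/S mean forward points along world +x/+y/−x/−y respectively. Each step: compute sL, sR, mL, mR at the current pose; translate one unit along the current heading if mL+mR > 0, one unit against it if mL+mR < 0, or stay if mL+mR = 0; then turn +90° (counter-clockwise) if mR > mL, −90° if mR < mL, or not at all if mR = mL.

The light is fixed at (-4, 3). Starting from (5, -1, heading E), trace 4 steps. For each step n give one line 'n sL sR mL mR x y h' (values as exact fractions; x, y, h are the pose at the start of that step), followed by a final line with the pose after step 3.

n=0: pose=(5,-1,E); sL=8/29, sR=40/193; mL=-4/29, mR=40/193; mL+mR=388/5597 → advance +1; mR−mL=1932/5597 → turn +1·90°
n=1: pose=(6,-1,N); sL=4/5, sR=4/17; mL=-2/5, mR=4/17; mL+mR=-14/85 → advance -1; mR−mL=54/85 → turn +1·90°
n=2: pose=(6,-2,W); sL=40/113, sR=40/53; mL=-20/113, mR=40/53; mL+mR=3460/5989 → advance +1; mR−mL=5580/5989 → turn +1·90°
n=3: pose=(5,-2,S); sL=5/26, sR=2/5; mL=-5/52, mR=2/5; mL+mR=79/260 → advance +1; mR−mL=129/260 → turn +1·90°

0 8/29 40/193 -4/29 40/193 5 -1 E
1 4/5 4/17 -2/5 4/17 6 -1 N
2 40/113 40/53 -20/113 40/53 6 -2 W
3 5/26 2/5 -5/52 2/5 5 -2 S
final 5 -3 E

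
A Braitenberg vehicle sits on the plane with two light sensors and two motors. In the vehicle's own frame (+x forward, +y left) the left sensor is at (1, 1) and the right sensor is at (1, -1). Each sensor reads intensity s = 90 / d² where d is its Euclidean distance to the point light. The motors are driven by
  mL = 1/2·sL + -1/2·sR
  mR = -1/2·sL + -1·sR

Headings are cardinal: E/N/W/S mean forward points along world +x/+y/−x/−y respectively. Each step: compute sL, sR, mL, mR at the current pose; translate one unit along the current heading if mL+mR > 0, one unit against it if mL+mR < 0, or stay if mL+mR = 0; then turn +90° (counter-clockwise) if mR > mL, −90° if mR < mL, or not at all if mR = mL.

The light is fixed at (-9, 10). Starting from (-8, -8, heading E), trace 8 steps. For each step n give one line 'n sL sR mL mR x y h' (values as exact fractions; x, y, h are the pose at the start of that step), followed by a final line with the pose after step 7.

n=0: pose=(-8,-8,E); sL=90/293, sR=18/73; mL=648/21389, mR=-8559/21389; mL+mR=-27/73 → advance -1; mR−mL=-9207/21389 → turn -1·90°
n=1: pose=(-9,-8,S); sL=45/181, sR=45/181; mL=0, mR=-135/362; mL+mR=-135/362 → advance -1; mR−mL=-135/362 → turn -1·90°
n=2: pose=(-9,-7,W); sL=18/65, sR=90/257; mL=-612/16705, mR=-8163/16705; mL+mR=-135/257 → advance -1; mR−mL=-7551/16705 → turn -1·90°
n=3: pose=(-8,-7,N); sL=45/128, sR=9/26; mL=9/3328, mR=-1737/3328; mL+mR=-27/52 → advance -1; mR−mL=-873/1664 → turn -1·90°
n=4: pose=(-8,-8,E); sL=90/293, sR=18/73; mL=648/21389, mR=-8559/21389; mL+mR=-27/73 → advance -1; mR−mL=-9207/21389 → turn -1·90°
n=5: pose=(-9,-8,S); sL=45/181, sR=45/181; mL=0, mR=-135/362; mL+mR=-135/362 → advance -1; mR−mL=-135/362 → turn -1·90°
n=6: pose=(-9,-7,W); sL=18/65, sR=90/257; mL=-612/16705, mR=-8163/16705; mL+mR=-135/257 → advance -1; mR−mL=-7551/16705 → turn -1·90°
n=7: pose=(-8,-7,N); sL=45/128, sR=9/26; mL=9/3328, mR=-1737/3328; mL+mR=-27/52 → advance -1; mR−mL=-873/1664 → turn -1·90°

0 90/293 18/73 648/21389 -8559/21389 -8 -8 E
1 45/181 45/181 0 -135/362 -9 -8 S
2 18/65 90/257 -612/16705 -8163/16705 -9 -7 W
3 45/128 9/26 9/3328 -1737/3328 -8 -7 N
4 90/293 18/73 648/21389 -8559/21389 -8 -8 E
5 45/181 45/181 0 -135/362 -9 -8 S
6 18/65 90/257 -612/16705 -8163/16705 -9 -7 W
7 45/128 9/26 9/3328 -1737/3328 -8 -7 N
final -8 -8 E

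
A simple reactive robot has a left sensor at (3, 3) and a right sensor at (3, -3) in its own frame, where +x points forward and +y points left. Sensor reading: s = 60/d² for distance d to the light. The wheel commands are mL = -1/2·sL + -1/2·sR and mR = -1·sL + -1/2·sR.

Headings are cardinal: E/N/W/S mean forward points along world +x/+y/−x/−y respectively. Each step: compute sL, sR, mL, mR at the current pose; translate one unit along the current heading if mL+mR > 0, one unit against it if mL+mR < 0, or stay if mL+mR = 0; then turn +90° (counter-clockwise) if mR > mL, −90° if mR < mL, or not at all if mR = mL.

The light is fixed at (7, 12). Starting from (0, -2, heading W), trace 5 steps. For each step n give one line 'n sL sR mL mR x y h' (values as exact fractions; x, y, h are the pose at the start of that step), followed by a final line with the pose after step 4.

0 60/389 60/221 -18300/85969 -24930/85969 0 -2 W
1 30/101 6/13 -498/1313 -693/1313 1 -2 N
2 20/51 20/111 -180/629 -910/1887 1 -3 E
3 3/17 15/106 -573/3604 -891/3604 0 -3 S
4 60/389 60/221 -18300/85969 -24930/85969 0 -2 W
final 1 -2 N

n=0: pose=(0,-2,W); sL=60/389, sR=60/221; mL=-18300/85969, mR=-24930/85969; mL+mR=-43230/85969 → advance -1; mR−mL=-30/389 → turn -1·90°
n=1: pose=(1,-2,N); sL=30/101, sR=6/13; mL=-498/1313, mR=-693/1313; mL+mR=-1191/1313 → advance -1; mR−mL=-15/101 → turn -1·90°
n=2: pose=(1,-3,E); sL=20/51, sR=20/111; mL=-180/629, mR=-910/1887; mL+mR=-1450/1887 → advance -1; mR−mL=-10/51 → turn -1·90°
n=3: pose=(0,-3,S); sL=3/17, sR=15/106; mL=-573/3604, mR=-891/3604; mL+mR=-366/901 → advance -1; mR−mL=-3/34 → turn -1·90°
n=4: pose=(0,-2,W); sL=60/389, sR=60/221; mL=-18300/85969, mR=-24930/85969; mL+mR=-43230/85969 → advance -1; mR−mL=-30/389 → turn -1·90°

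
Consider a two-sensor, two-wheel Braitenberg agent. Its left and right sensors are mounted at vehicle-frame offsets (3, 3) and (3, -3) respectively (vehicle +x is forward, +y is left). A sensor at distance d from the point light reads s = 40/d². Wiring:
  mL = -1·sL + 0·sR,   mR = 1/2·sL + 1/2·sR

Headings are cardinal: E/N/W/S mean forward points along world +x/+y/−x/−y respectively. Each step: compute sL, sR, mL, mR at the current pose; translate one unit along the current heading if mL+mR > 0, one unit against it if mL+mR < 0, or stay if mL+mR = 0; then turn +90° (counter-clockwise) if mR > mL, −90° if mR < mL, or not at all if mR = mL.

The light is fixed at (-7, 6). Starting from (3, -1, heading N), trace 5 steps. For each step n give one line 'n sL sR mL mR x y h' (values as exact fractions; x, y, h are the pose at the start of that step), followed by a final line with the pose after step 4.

n=0: pose=(3,-1,N); sL=8/13, sR=8/37; mL=-8/13, mR=200/481; mL+mR=-96/481 → advance -1; mR−mL=496/481 → turn +1·90°
n=1: pose=(3,-2,W); sL=4/17, sR=20/37; mL=-4/17, mR=244/629; mL+mR=96/629 → advance +1; mR−mL=392/629 → turn +1·90°
n=2: pose=(2,-2,S); sL=8/53, sR=40/157; mL=-8/53, mR=1688/8321; mL+mR=432/8321 → advance +1; mR−mL=2944/8321 → turn +1·90°
n=3: pose=(2,-3,E); sL=2/9, sR=5/36; mL=-2/9, mR=13/72; mL+mR=-1/24 → advance -1; mR−mL=29/72 → turn +1·90°
n=4: pose=(1,-3,N); sL=40/61, sR=40/157; mL=-40/61, mR=4360/9577; mL+mR=-1920/9577 → advance -1; mR−mL=10640/9577 → turn +1·90°

0 8/13 8/37 -8/13 200/481 3 -1 N
1 4/17 20/37 -4/17 244/629 3 -2 W
2 8/53 40/157 -8/53 1688/8321 2 -2 S
3 2/9 5/36 -2/9 13/72 2 -3 E
4 40/61 40/157 -40/61 4360/9577 1 -3 N
final 1 -4 W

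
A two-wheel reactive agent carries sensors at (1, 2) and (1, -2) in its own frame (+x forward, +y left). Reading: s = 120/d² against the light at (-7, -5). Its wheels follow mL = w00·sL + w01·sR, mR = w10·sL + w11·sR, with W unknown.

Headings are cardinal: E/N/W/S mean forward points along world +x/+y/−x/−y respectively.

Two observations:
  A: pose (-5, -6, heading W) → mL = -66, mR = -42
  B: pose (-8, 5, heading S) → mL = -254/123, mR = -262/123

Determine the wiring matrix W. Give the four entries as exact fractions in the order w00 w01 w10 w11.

obs A: pose=(-5,-6,W) → sL=12, sR=60, mL=-66, mR=-42
obs B: pose=(-8,5,S) → sL=60/41, sR=4/3, mL=-254/123, mR=-262/123
sensor matrix S = [[12, 60], [60/41, 4/3]]; det S = -2944/41
solve [mL_A; mL_B] = S·[w00; w01] and [mR_A; mR_B] = S·[w10; w11]:
  w00 = -1/2, w01 = -1, w10 = -1, w11 = -1/2

-1/2 -1 -1 -1/2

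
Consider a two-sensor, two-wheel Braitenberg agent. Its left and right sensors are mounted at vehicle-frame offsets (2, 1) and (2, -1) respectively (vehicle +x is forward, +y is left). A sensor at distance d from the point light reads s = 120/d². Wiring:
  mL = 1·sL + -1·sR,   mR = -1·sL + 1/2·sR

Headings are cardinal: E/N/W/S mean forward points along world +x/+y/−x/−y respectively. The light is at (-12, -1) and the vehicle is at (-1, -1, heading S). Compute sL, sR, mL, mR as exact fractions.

left sensor world pos  = (0, -3); dL² = 148
right sensor world pos = (-2, -3); dR² = 104
sL = 120/148 = 30/37
sR = 120/104 = 15/13
mL = 1·sL + -1·sR = -165/481
mR = -1·sL + 1/2·sR = -225/962

30/37 15/13 -165/481 -225/962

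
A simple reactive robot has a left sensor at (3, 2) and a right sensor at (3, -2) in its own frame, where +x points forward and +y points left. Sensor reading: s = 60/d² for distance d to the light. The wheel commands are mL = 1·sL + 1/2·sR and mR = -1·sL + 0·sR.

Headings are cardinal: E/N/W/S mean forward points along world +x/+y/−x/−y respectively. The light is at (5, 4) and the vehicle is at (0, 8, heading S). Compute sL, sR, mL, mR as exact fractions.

left sensor world pos  = (2, 5); dL² = 10
right sensor world pos = (-2, 5); dR² = 50
sL = 60/10 = 6
sR = 60/50 = 6/5
mL = 1·sL + 1/2·sR = 33/5
mR = -1·sL + 0·sR = -6

6 6/5 33/5 -6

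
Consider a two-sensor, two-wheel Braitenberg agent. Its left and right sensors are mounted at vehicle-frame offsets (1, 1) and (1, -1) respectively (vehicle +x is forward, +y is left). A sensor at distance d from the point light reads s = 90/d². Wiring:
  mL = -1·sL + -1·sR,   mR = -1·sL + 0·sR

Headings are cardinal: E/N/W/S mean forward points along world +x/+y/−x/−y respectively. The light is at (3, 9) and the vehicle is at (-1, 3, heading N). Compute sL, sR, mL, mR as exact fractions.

left sensor world pos  = (-2, 4); dL² = 50
right sensor world pos = (0, 4); dR² = 34
sL = 90/50 = 9/5
sR = 90/34 = 45/17
mL = -1·sL + -1·sR = -378/85
mR = -1·sL + 0·sR = -9/5

9/5 45/17 -378/85 -9/5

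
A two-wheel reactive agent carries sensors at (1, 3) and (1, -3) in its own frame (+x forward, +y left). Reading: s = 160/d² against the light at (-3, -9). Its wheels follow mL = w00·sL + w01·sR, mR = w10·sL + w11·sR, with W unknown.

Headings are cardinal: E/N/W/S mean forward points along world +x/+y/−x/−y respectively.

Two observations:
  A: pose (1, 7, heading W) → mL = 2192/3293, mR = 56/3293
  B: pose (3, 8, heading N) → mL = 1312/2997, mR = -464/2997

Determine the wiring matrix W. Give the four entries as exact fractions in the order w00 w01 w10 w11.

obs A: pose=(1,7,W) → sL=80/89, sR=16/37, mL=2192/3293, mR=56/3293
obs B: pose=(3,8,N) → sL=160/333, sR=32/81, mL=1312/2997, mR=-464/2997
sensor matrix S = [[80/89, 16/37], [160/333, 32/81]]; det S = 1454080/9869121
solve [mL_A; mL_B] = S·[w00; w01] and [mR_A; mR_B] = S·[w10; w11]:
  w00 = 1/2, w01 = 1/2, w10 = 1/2, w11 = -1

1/2 1/2 1/2 -1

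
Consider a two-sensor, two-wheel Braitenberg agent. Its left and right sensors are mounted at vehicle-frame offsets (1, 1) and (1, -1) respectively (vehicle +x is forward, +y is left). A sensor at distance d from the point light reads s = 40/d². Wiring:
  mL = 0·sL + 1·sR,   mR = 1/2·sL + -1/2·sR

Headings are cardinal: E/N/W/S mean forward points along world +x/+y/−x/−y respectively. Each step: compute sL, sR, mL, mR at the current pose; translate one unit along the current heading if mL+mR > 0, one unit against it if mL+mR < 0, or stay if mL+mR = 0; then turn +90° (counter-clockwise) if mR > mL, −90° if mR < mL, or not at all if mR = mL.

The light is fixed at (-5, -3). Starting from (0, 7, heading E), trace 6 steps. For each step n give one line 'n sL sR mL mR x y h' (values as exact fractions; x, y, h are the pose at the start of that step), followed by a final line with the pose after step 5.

n=0: pose=(0,7,E); sL=40/157, sR=40/117; mL=40/117, mR=-800/18369; mL+mR=5480/18369 → advance +1; mR−mL=-2360/6123 → turn -1·90°
n=1: pose=(1,7,S); sL=4/13, sR=20/53; mL=20/53, mR=-24/689; mL+mR=236/689 → advance +1; mR−mL=-284/689 → turn -1·90°
n=2: pose=(1,6,W); sL=40/89, sR=8/25; mL=8/25, mR=144/2225; mL+mR=856/2225 → advance +1; mR−mL=-568/2225 → turn -1·90°
n=3: pose=(0,6,N); sL=10/29, sR=5/17; mL=5/17, mR=25/986; mL+mR=315/986 → advance +1; mR−mL=-265/986 → turn -1·90°
n=4: pose=(0,7,E); sL=40/157, sR=40/117; mL=40/117, mR=-800/18369; mL+mR=5480/18369 → advance +1; mR−mL=-2360/6123 → turn -1·90°
n=5: pose=(1,7,S); sL=4/13, sR=20/53; mL=20/53, mR=-24/689; mL+mR=236/689 → advance +1; mR−mL=-284/689 → turn -1·90°

0 40/157 40/117 40/117 -800/18369 0 7 E
1 4/13 20/53 20/53 -24/689 1 7 S
2 40/89 8/25 8/25 144/2225 1 6 W
3 10/29 5/17 5/17 25/986 0 6 N
4 40/157 40/117 40/117 -800/18369 0 7 E
5 4/13 20/53 20/53 -24/689 1 7 S
final 1 6 W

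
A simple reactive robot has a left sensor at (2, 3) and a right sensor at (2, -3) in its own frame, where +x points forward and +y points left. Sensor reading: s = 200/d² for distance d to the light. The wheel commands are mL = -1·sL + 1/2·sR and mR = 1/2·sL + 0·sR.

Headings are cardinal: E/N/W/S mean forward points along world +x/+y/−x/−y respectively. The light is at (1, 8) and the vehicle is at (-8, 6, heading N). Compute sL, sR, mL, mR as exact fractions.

25/18 50/9 25/18 25/36

left sensor world pos  = (-11, 8); dL² = 144
right sensor world pos = (-5, 8); dR² = 36
sL = 200/144 = 25/18
sR = 200/36 = 50/9
mL = -1·sL + 1/2·sR = 25/18
mR = 1/2·sL + 0·sR = 25/36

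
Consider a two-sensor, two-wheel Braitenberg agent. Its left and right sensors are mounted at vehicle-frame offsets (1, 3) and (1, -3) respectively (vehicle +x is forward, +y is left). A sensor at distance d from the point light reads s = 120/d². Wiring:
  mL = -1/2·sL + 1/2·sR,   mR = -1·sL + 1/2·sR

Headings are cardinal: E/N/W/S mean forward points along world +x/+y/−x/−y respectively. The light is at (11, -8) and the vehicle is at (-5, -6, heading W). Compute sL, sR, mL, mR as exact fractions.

12/29 60/157 -72/4553 -1014/4553

left sensor world pos  = (-6, -9); dL² = 290
right sensor world pos = (-6, -3); dR² = 314
sL = 120/290 = 12/29
sR = 120/314 = 60/157
mL = -1/2·sL + 1/2·sR = -72/4553
mR = -1·sL + 1/2·sR = -1014/4553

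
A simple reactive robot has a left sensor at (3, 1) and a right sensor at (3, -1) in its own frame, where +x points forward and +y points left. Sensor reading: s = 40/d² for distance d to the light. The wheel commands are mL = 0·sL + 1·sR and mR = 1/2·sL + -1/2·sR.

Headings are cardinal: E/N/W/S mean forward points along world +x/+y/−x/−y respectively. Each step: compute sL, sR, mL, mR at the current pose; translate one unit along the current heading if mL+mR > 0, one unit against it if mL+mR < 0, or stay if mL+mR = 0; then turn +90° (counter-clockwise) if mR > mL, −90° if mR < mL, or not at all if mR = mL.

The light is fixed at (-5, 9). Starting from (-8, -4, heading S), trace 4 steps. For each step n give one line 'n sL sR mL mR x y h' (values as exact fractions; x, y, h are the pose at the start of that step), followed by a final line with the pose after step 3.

n=0: pose=(-8,-4,S); sL=2/13, sR=5/34; mL=5/34, mR=3/884; mL+mR=133/884 → advance +1; mR−mL=-127/884 → turn -1·90°
n=1: pose=(-8,-5,W); sL=40/261, sR=8/41; mL=8/41, mR=-224/10701; mL+mR=1864/10701 → advance +1; mR−mL=-2312/10701 → turn -1·90°
n=2: pose=(-9,-5,N); sL=20/73, sR=4/13; mL=4/13, mR=-16/949; mL+mR=276/949 → advance +1; mR−mL=-308/949 → turn -1·90°
n=3: pose=(-9,-4,E); sL=8/29, sR=40/197; mL=40/197, mR=208/5713; mL+mR=1368/5713 → advance +1; mR−mL=-952/5713 → turn -1·90°

0 2/13 5/34 5/34 3/884 -8 -4 S
1 40/261 8/41 8/41 -224/10701 -8 -5 W
2 20/73 4/13 4/13 -16/949 -9 -5 N
3 8/29 40/197 40/197 208/5713 -9 -4 E
final -8 -4 S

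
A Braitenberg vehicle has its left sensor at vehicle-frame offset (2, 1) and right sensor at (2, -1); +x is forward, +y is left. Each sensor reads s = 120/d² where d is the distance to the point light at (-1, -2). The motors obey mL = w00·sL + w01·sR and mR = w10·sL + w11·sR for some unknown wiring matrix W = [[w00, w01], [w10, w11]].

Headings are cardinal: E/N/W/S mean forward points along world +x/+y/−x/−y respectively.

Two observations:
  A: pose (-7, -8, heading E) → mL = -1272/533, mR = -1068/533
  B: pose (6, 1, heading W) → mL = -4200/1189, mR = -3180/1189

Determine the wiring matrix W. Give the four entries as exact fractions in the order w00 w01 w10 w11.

-1/2 -1/2 -1 1/2

obs A: pose=(-7,-8,E) → sL=120/41, sR=24/13, mL=-1272/533, mR=-1068/533
obs B: pose=(6,1,W) → sL=120/29, sR=120/41, mL=-4200/1189, mR=-3180/1189
sensor matrix S = [[120/41, 24/13], [120/29, 120/41]]; det S = 587520/633737
solve [mL_A; mL_B] = S·[w00; w01] and [mR_A; mR_B] = S·[w10; w11]:
  w00 = -1/2, w01 = -1/2, w10 = -1, w11 = 1/2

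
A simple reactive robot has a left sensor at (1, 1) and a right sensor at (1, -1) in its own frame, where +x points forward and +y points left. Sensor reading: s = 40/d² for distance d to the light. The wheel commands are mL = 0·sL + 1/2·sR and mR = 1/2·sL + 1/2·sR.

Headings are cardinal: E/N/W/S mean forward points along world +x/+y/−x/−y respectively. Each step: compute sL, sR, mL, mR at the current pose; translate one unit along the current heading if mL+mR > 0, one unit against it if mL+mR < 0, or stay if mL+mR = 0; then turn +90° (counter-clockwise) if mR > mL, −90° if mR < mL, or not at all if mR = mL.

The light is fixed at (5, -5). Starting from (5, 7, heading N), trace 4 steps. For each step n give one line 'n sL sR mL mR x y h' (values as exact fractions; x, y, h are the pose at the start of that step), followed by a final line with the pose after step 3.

0 4/17 4/17 2/17 4/17 5 7 N
1 8/29 40/197 20/197 1368/5713 5 8 W
2 5/18 10/37 5/37 365/1332 4 8 S
3 40/169 40/121 20/121 5800/20449 4 7 E
final 5 7 N

n=0: pose=(5,7,N); sL=4/17, sR=4/17; mL=2/17, mR=4/17; mL+mR=6/17 → advance +1; mR−mL=2/17 → turn +1·90°
n=1: pose=(5,8,W); sL=8/29, sR=40/197; mL=20/197, mR=1368/5713; mL+mR=1948/5713 → advance +1; mR−mL=4/29 → turn +1·90°
n=2: pose=(4,8,S); sL=5/18, sR=10/37; mL=5/37, mR=365/1332; mL+mR=545/1332 → advance +1; mR−mL=5/36 → turn +1·90°
n=3: pose=(4,7,E); sL=40/169, sR=40/121; mL=20/121, mR=5800/20449; mL+mR=9180/20449 → advance +1; mR−mL=20/169 → turn +1·90°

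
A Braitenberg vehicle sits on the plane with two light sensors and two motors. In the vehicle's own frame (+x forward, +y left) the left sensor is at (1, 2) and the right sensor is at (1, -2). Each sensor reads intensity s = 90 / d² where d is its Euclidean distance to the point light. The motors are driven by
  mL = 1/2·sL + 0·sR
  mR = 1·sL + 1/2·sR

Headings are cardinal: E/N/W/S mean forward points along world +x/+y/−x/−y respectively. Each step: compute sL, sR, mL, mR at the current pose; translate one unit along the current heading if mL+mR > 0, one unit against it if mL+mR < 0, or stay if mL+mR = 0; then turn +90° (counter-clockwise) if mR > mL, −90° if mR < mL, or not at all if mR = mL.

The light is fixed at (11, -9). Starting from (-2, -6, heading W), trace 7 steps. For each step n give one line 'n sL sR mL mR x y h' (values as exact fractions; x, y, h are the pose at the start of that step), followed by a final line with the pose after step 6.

n=0: pose=(-2,-6,W); sL=90/197, sR=90/221; mL=45/197, mR=28755/43537; mL+mR=38700/43537 → advance +1; mR−mL=18810/43537 → turn +1·90°
n=1: pose=(-3,-6,S); sL=45/74, sR=9/26; mL=45/148, mR=1503/1924; mL+mR=522/481 → advance +1; mR−mL=459/962 → turn +1·90°
n=2: pose=(-3,-7,E); sL=18/37, sR=90/169; mL=9/37, mR=4707/6253; mL+mR=6228/6253 → advance +1; mR−mL=3186/6253 → turn +1·90°
n=3: pose=(-2,-7,N); sL=5/13, sR=9/13; mL=5/26, mR=19/26; mL+mR=12/13 → advance +1; mR−mL=7/13 → turn +1·90°
n=4: pose=(-2,-6,W); sL=90/197, sR=90/221; mL=45/197, mR=28755/43537; mL+mR=38700/43537 → advance +1; mR−mL=18810/43537 → turn +1·90°
n=5: pose=(-3,-6,S); sL=45/74, sR=9/26; mL=45/148, mR=1503/1924; mL+mR=522/481 → advance +1; mR−mL=459/962 → turn +1·90°
n=6: pose=(-3,-7,E); sL=18/37, sR=90/169; mL=9/37, mR=4707/6253; mL+mR=6228/6253 → advance +1; mR−mL=3186/6253 → turn +1·90°

0 90/197 90/221 45/197 28755/43537 -2 -6 W
1 45/74 9/26 45/148 1503/1924 -3 -6 S
2 18/37 90/169 9/37 4707/6253 -3 -7 E
3 5/13 9/13 5/26 19/26 -2 -7 N
4 90/197 90/221 45/197 28755/43537 -2 -6 W
5 45/74 9/26 45/148 1503/1924 -3 -6 S
6 18/37 90/169 9/37 4707/6253 -3 -7 E
final -2 -7 N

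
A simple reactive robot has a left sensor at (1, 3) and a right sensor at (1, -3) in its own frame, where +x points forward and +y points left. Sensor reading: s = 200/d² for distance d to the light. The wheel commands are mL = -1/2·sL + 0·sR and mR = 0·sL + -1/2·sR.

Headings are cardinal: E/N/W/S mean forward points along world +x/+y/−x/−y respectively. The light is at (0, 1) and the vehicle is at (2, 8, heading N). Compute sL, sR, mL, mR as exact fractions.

left sensor world pos  = (-1, 9); dL² = 65
right sensor world pos = (5, 9); dR² = 89
sL = 200/65 = 40/13
sR = 200/89 = 200/89
mL = -1/2·sL + 0·sR = -20/13
mR = 0·sL + -1/2·sR = -100/89

40/13 200/89 -20/13 -100/89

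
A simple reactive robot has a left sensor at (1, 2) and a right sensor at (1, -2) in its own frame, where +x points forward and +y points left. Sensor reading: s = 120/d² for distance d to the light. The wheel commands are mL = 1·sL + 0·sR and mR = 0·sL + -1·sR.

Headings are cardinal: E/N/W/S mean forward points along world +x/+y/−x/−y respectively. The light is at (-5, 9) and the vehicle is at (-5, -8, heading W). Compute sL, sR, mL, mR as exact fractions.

left sensor world pos  = (-6, -10); dL² = 362
right sensor world pos = (-6, -6); dR² = 226
sL = 120/362 = 60/181
sR = 120/226 = 60/113
mL = 1·sL + 0·sR = 60/181
mR = 0·sL + -1·sR = -60/113

60/181 60/113 60/181 -60/113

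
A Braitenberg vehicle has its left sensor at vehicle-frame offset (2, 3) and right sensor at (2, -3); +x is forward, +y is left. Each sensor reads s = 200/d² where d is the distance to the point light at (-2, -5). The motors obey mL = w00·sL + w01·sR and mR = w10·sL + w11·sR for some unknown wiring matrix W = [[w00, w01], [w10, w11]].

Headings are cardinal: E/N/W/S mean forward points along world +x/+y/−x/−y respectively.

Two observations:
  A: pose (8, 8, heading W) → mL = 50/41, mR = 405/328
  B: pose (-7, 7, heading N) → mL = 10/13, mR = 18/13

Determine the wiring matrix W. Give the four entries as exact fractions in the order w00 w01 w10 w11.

obs A: pose=(8,8,W) → sL=50/41, sR=5/8, mL=50/41, mR=405/328
obs B: pose=(-7,7,N) → sL=10/13, sR=1, mL=10/13, mR=18/13
sensor matrix S = [[50/41, 5/8], [10/13, 1]]; det S = 1575/2132
solve [mL_A; mL_B] = S·[w00; w01] and [mR_A; mR_B] = S·[w10; w11]:
  w00 = 1, w01 = 0, w10 = 1/2, w11 = 1

1 0 1/2 1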